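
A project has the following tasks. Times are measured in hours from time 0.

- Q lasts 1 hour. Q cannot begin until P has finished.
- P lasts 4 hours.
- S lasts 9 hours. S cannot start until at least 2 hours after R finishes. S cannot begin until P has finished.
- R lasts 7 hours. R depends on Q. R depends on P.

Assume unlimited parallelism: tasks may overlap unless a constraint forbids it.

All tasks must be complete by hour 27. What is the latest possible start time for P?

To finish by hour 27, S (duration 9) must start no later than hour 18.
R feeds into S (must start by hour 18, minus 2-hour gap → hour 16); so R must finish by hour 16 and therefore start by hour 9.
Since R (must start by hour 9) depends on it, Q must finish by hour 9. Backing off its 1-hour duration gives a latest start of hour 8.
For P: Q (must start by hour 8); R (must start by hour 9); S (must start by hour 18). The most restrictive is hour 8; with a 4-hour duration, P must start by hour 4.

4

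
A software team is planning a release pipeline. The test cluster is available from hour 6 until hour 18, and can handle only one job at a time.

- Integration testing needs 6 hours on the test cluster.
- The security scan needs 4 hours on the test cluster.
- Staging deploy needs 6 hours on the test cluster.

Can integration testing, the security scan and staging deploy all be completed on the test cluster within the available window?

No

The test cluster window is 18 − 6 = 12 hours.
Running back to back, the jobs need 6 + 4 + 6 = 16 hours on the test cluster.
Since 16 > 12, they cannot all fit.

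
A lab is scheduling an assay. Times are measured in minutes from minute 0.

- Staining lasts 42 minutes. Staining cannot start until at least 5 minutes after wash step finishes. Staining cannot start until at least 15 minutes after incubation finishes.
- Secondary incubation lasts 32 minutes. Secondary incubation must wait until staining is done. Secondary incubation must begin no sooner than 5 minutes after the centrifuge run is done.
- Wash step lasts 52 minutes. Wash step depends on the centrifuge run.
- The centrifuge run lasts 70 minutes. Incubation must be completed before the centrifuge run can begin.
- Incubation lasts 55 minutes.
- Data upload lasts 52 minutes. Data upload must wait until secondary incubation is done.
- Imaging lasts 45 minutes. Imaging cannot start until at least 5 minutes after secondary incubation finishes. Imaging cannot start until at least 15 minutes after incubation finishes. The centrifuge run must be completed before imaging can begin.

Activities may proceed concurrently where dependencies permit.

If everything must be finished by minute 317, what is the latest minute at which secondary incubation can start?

233

Imaging has no dependents, so it just needs to finish by minute 317. Starting by 317 − 45 = minute 272 achieves that.
To finish by minute 317, data upload (duration 52) must start no later than minute 265.
Secondary incubation feeds imaging (must start by minute 272, minus 5-minute gap → minute 267); data upload (must start by minute 265). Taking the minimum, secondary incubation must finish by minute 265 and start by 265 − 32 = minute 233.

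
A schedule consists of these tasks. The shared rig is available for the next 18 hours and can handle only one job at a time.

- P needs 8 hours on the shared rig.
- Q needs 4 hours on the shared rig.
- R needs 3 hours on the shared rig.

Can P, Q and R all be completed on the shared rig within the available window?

Yes

Running back to back, the jobs need 8 + 4 + 3 = 15 hours on the shared rig.
Since 15 ≤ 18, they fit within the window.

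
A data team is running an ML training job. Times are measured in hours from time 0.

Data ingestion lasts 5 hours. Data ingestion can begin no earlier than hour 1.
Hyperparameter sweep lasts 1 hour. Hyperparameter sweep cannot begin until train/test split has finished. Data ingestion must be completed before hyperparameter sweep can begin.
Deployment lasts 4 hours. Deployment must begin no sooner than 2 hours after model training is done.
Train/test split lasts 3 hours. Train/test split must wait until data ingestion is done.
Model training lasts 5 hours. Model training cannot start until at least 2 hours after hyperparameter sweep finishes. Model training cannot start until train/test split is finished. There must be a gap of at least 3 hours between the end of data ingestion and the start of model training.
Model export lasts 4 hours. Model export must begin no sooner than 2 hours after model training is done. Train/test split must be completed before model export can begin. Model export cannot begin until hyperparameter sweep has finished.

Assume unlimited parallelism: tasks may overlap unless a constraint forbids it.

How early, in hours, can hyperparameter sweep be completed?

10

Data ingestion waits on its own release at hour 1, so it starts at hour 1 and finishes at 1 + 5 = hour 6.
After data ingestion (finishes hour 6), train/test split can start at hour 6 and finishes at hour 9.
Hyperparameter sweep cannot start until train/test split (finishes hour 9); data ingestion (finishes hour 6). The controlling bound is hour 9, so hyperparameter sweep finishes at 9 + 1 = hour 10.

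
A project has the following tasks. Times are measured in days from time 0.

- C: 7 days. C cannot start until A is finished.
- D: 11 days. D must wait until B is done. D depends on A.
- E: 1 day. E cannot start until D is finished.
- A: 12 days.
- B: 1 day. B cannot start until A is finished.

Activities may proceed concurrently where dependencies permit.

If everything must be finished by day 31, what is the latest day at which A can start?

6

Nothing follows E; the deadline of day 31 is its only limit. It must start by 31 − 1 = day 30.
D must finish before E (must start by day 30). With an 11-day duration, D must start by 30 − 11 = day 19.
Since D (must start by day 19) depends on it, B must finish by day 19. Backing off its 1-day duration gives a latest start of day 18.
C must finish by day 31; it takes 7 days, so it must start by 31 − 7 = day 24.
A has several dependents: B (must start by day 18); C (must start by day 24); D (must start by day 19). The earliest of those limits is day 18, so A must start by 18 − 12 = day 6.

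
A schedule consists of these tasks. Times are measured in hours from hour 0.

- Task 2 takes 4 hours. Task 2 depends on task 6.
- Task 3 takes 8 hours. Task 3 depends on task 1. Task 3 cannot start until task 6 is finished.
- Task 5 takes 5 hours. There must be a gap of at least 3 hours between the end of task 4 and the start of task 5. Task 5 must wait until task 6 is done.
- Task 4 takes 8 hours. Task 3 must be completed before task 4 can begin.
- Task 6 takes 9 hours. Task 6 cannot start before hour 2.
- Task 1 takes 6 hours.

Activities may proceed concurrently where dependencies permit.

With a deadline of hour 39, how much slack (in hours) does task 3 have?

Task 6 cannot begin until its own release at hour 2. It runs from hour 2 to 2 + 9 = hour 11.
Task 1 has no prerequisites, so it starts at hour 0 and finishes at hour 6.
For task 3: task 1 (finishes hour 6); task 6 (finishes hour 11). Taking the maximum gives a start of hour 11, and it finishes at 11 + 8 = hour 19.

Working backward from the deadline:
Task 5 has no dependents, so it just needs to finish by hour 39. Starting by 39 − 5 = hour 34 achieves that.
Task 4 has to be done before task 5 (must start by hour 34, minus 3-hour gap → hour 31). That means finishing by hour 31, i.e. starting by 31 − 8 = hour 23.
Task 3 feeds into task 4 (must start by hour 23); so task 3 must finish by hour 23 and therefore start by hour 15.
So task 3 can start as early as hour 11 and as late as hour 15, giving 15 − 11 = 4 hours of slack.

4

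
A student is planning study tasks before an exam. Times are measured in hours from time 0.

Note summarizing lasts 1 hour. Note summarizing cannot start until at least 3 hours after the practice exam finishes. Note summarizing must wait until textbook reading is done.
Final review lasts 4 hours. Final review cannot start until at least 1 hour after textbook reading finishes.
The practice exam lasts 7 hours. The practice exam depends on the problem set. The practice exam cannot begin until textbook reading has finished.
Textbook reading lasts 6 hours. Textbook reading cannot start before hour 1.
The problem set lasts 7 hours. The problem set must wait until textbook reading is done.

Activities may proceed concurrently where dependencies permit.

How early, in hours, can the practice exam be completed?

After its own release at hour 1, textbook reading can start at hour 1 and finishes at hour 7.
After textbook reading (finishes hour 7), the problem set can start at hour 7 and finishes at hour 14.
For the practice exam: the problem set (finishes hour 14); textbook reading (finishes hour 7). Taking the maximum gives a start of hour 14, and it finishes at 14 + 7 = hour 21.

21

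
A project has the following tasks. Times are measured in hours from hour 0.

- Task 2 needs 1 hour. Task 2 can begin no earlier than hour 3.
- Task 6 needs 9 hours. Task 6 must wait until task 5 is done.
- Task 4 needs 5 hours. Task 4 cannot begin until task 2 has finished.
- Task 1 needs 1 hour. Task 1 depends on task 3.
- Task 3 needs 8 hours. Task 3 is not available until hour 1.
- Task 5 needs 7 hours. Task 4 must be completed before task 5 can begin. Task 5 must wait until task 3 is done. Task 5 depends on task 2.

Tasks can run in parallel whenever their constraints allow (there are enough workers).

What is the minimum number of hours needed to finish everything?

25

Task 3 waits on its own release at hour 1, so it starts at hour 1 and finishes at 1 + 8 = hour 9.
After task 3 (finishes hour 9), task 1 can start at hour 9 and finishes at hour 10.
Task 2 waits on its own release at hour 3, so it starts at hour 3 and finishes at 3 + 1 = hour 4.
Task 4 cannot begin until task 2 (finishes hour 4). It runs from hour 4 to 4 + 5 = hour 9.
Task 5 cannot start until task 4 (finishes hour 9); task 3 (finishes hour 9); task 2 (finishes hour 4). The controlling bound is hour 9, so task 5 finishes at 9 + 7 = hour 16.
Task 6 waits on task 5 (finishes hour 16), so it starts at hour 16 and finishes at 16 + 9 = hour 25.
All tasks are finished once the last one completes. Finish times: Task 1 at 10, Task 2 at 4, Task 3 at 9, Task 4 at 9, Task 5 at 16, Task 6 at 25. The latest is hour 25.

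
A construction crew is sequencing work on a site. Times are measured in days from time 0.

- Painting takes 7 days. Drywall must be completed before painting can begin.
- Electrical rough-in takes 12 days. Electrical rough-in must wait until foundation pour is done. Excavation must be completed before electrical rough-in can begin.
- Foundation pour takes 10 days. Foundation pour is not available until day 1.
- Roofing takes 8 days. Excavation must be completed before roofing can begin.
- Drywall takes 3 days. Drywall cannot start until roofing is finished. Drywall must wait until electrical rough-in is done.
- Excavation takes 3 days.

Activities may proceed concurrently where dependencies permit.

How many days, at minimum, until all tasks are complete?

33

After its own release at day 1, foundation pour can start at day 1 and finishes at day 11.
Excavation can start immediately at day 0; it finishes at day 3.
For electrical rough-in: foundation pour (finishes day 11); excavation (finishes day 3). Taking the maximum gives a start of day 11, and it finishes at 11 + 12 = day 23.
After excavation (finishes day 3), roofing can start at day 3 and finishes at day 11.
Drywall cannot start until roofing (finishes day 11); electrical rough-in (finishes day 23). The controlling bound is day 23, so drywall finishes at 23 + 3 = day 26.
Painting cannot begin until drywall (finishes day 26). It runs from day 26 to 26 + 7 = day 33.
All tasks are finished once the last one completes. Finish times: Excavation at 3, Foundation pour at 11, Roofing at 11, Electrical rough-in at 23, Drywall at 26, Painting at 33. The latest is day 33.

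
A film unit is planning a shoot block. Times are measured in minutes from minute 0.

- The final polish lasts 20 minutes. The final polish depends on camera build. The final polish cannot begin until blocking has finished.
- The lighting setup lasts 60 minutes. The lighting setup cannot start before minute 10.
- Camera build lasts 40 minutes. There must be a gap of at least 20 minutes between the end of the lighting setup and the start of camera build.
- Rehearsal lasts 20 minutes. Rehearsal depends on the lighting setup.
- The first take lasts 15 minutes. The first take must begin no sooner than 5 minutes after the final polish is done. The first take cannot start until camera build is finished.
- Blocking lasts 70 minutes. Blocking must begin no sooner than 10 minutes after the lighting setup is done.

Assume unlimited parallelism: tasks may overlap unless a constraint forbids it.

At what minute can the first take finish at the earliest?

190

The lighting setup waits on its own release at minute 10, so it starts at minute 10 and finishes at 10 + 60 = minute 70.
Blocking waits on the lighting setup (finishes minute 70, plus 10-minute gap → minute 80), so it starts at minute 80 and finishes at 80 + 70 = minute 150.
Camera build cannot begin until the lighting setup (finishes minute 70, plus 20-minute gap → minute 90). It runs from minute 90 to 90 + 40 = minute 130.
The final polish cannot start until camera build (finishes minute 130); blocking (finishes minute 150). The controlling bound is minute 150, so the final polish finishes at 150 + 20 = minute 170.
The first take cannot start until the final polish (finishes minute 170, plus 5-minute gap → minute 175); camera build (finishes minute 130). The controlling bound is minute 175, so the first take finishes at 175 + 15 = minute 190.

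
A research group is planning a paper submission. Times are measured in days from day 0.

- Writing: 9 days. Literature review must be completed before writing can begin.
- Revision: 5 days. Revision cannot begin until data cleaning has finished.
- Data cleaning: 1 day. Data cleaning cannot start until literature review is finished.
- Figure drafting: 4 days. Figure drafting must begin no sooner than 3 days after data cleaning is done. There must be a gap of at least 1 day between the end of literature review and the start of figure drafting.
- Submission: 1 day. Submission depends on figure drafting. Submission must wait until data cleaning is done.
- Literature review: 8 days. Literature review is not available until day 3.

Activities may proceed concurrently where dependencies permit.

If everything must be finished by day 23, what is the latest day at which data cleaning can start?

14

To finish by day 23, submission (duration 1) must start no later than day 22.
Figure drafting has to be done before submission (must start by day 22). That means finishing by day 22, i.e. starting by 22 − 4 = day 18.
Nothing follows revision; the deadline of day 23 is its only limit. It must start by 23 − 5 = day 18.
Data cleaning must finish in time for figure drafting (must start by day 18, minus 3-day gap → day 15); revision (must start by day 18); submission (must start by day 22). The tightest is day 15, so data cleaning must start by 15 − 1 = day 14.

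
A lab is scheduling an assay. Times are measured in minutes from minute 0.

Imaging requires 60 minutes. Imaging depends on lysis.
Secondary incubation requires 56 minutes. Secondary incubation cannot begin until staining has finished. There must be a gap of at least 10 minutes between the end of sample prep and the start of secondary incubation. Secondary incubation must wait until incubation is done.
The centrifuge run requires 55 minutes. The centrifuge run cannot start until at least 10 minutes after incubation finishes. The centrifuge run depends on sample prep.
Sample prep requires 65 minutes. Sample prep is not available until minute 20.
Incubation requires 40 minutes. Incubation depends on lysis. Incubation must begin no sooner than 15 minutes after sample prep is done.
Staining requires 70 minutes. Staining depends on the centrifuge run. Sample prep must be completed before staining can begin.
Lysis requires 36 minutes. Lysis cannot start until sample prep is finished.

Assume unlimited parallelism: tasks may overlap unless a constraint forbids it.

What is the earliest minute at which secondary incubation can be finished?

After its own release at minute 20, sample prep can start at minute 20 and finishes at minute 85.
Lysis cannot begin until sample prep (finishes minute 85). It runs from minute 85 to 85 + 36 = minute 121.
Incubation has to wait for lysis (finishes minute 121); sample prep (finishes minute 85, plus 15-minute gap → minute 100). The latest of these is minute 121, so incubation runs minute 121 to 121 + 40 = minute 161.
The centrifuge run needs all of incubation (finishes minute 161, plus 10-minute gap → minute 171); sample prep (finishes minute 85). That puts its earliest start at minute 171; it finishes at 171 + 55 = minute 226.
Staining has to wait for the centrifuge run (finishes minute 226); sample prep (finishes minute 85). The latest of these is minute 226, so staining runs minute 226 to 226 + 70 = minute 296.
For secondary incubation: staining (finishes minute 296); sample prep (finishes minute 85, plus 10-minute gap → minute 95); incubation (finishes minute 161). Taking the maximum gives a start of minute 296, and it finishes at 296 + 56 = minute 352.

352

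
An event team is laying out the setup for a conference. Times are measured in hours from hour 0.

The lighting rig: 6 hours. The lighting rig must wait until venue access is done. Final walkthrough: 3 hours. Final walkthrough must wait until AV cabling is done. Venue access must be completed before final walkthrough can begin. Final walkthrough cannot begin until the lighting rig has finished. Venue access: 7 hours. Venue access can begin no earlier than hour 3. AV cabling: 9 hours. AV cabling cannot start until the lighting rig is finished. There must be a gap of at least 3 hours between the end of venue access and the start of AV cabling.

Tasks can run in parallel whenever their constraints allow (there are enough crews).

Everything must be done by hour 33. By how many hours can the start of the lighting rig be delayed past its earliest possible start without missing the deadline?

5

After its own release at hour 3, venue access can start at hour 3 and finishes at hour 10.
After venue access (finishes hour 10), the lighting rig can start at hour 10 and finishes at hour 16.

Working backward from the deadline:
Final walkthrough must finish by hour 33; it takes 3 hours, so it must start by 33 − 3 = hour 30.
AV cabling has to be done before final walkthrough (must start by hour 30). That means finishing by hour 30, i.e. starting by 30 − 9 = hour 21.
The lighting rig feeds AV cabling (must start by hour 21); final walkthrough (must start by hour 30). Taking the minimum, the lighting rig must finish by hour 21 and start by 21 − 6 = hour 15.
So the lighting rig can start as early as hour 10 and as late as hour 15, giving 15 − 10 = 5 hours of slack.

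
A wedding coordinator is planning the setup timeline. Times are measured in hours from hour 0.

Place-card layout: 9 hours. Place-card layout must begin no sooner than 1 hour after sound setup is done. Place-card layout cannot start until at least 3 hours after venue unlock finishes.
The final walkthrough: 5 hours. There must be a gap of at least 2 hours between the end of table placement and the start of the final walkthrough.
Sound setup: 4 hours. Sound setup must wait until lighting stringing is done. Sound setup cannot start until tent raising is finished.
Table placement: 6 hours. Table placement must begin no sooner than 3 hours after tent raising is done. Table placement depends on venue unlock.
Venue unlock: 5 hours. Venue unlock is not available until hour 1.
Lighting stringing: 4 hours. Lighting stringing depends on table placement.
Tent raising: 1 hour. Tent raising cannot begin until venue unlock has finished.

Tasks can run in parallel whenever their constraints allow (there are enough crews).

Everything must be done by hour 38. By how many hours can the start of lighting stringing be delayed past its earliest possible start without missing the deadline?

Venue unlock waits on its own release at hour 1, so it starts at hour 1 and finishes at 1 + 5 = hour 6.
After venue unlock (finishes hour 6), tent raising can start at hour 6 and finishes at hour 7.
Table placement cannot start until tent raising (finishes hour 7, plus 3-hour gap → hour 10); venue unlock (finishes hour 6). The controlling bound is hour 10, so table placement finishes at 10 + 6 = hour 16.
After table placement (finishes hour 16), lighting stringing can start at hour 16 and finishes at hour 20.

Working backward from the deadline:
Place-card layout must finish by hour 38; it takes 9 hours, so it must start by 38 − 9 = hour 29.
Since place-card layout (must start by hour 29, minus 1-hour gap → hour 28) depends on it, sound setup must finish by hour 28. Backing off its 4-hour duration gives a latest start of hour 24.
Lighting stringing must finish before sound setup (must start by hour 24). With a 4-hour duration, lighting stringing must start by 24 − 4 = hour 20.
So lighting stringing can start as early as hour 16 and as late as hour 20, giving 20 − 16 = 4 hours of slack.

4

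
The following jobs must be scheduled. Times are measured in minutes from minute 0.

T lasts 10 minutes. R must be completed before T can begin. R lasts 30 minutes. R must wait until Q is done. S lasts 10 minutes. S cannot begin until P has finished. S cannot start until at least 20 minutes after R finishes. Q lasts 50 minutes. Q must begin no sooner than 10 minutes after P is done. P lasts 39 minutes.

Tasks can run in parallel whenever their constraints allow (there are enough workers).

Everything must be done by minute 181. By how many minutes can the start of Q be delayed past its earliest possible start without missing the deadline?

Nothing blocks P, so it runs from minute 0 to minute 39.
Q waits on P (finishes minute 39, plus 10-minute gap → minute 49), so it starts at minute 49 and finishes at 49 + 50 = minute 99.

Working backward from the deadline:
To finish by minute 181, S (duration 10) must start no later than minute 171.
To finish by minute 181, T (duration 10) must start no later than minute 171.
For R: S (must start by minute 171, minus 20-minute gap → minute 151); T (must start by minute 171). The most restrictive is minute 151; with a 30-minute duration, R must start by minute 121.
Since R (must start by minute 121) depends on it, Q must finish by minute 121. Backing off its 50-minute duration gives a latest start of minute 71.
So Q can start as early as minute 49 and as late as minute 71, giving 71 − 49 = 22 minutes of slack.

22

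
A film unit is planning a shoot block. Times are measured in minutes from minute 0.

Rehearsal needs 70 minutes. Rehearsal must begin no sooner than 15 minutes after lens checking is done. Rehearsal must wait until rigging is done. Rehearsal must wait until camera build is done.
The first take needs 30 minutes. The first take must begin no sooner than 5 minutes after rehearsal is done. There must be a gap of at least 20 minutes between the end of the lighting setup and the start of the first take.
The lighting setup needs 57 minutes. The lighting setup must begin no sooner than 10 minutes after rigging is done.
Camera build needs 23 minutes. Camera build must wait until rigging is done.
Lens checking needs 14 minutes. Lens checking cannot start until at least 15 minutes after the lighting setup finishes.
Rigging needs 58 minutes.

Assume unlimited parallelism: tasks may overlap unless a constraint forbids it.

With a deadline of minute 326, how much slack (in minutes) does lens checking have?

52

Rigging has no prerequisites, so it starts at minute 0 and finishes at minute 58.
The lighting setup waits on rigging (finishes minute 58, plus 10-minute gap → minute 68), so it starts at minute 68 and finishes at 68 + 57 = minute 125.
Lens checking cannot begin until the lighting setup (finishes minute 125, plus 15-minute gap → minute 140). It runs from minute 140 to 140 + 14 = minute 154.

Working backward from the deadline:
The first take has no dependents, so it just needs to finish by minute 326. Starting by 326 − 30 = minute 296 achieves that.
Since the first take (must start by minute 296, minus 5-minute gap → minute 291) depends on it, rehearsal must finish by minute 291. Backing off its 70-minute duration gives a latest start of minute 221.
Since rehearsal (must start by minute 221, minus 15-minute gap → minute 206) depends on it, lens checking must finish by minute 206. Backing off its 14-minute duration gives a latest start of minute 192.
So lens checking can start as early as minute 140 and as late as minute 192, giving 192 − 140 = 52 minutes of slack.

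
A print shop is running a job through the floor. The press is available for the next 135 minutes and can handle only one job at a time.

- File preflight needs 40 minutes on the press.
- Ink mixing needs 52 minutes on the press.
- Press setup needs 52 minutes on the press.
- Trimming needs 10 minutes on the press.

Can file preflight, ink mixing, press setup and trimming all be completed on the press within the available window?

Running back to back, the jobs need 40 + 52 + 52 + 10 = 154 minutes on the press.
Since 154 > 135, they cannot all fit.

No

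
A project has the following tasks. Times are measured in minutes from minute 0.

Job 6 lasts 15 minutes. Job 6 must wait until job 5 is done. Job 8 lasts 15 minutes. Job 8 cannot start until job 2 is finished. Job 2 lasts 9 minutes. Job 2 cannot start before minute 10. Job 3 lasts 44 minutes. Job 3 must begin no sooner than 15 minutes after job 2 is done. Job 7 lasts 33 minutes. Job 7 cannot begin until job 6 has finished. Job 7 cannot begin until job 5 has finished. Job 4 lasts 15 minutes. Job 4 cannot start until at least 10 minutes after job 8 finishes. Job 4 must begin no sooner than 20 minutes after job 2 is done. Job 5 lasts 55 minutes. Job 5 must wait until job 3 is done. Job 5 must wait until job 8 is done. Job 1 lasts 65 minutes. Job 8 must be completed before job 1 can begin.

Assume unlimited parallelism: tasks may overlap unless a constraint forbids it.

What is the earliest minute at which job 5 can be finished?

133

Job 2 waits on its own release at minute 10, so it starts at minute 10 and finishes at 10 + 9 = minute 19.
After job 2 (finishes minute 19), job 8 can start at minute 19 and finishes at minute 34.
Job 3 cannot begin until job 2 (finishes minute 19, plus 15-minute gap → minute 34). It runs from minute 34 to 34 + 44 = minute 78.
Job 5 needs all of job 3 (finishes minute 78); job 8 (finishes minute 34). That puts its earliest start at minute 78; it finishes at 78 + 55 = minute 133.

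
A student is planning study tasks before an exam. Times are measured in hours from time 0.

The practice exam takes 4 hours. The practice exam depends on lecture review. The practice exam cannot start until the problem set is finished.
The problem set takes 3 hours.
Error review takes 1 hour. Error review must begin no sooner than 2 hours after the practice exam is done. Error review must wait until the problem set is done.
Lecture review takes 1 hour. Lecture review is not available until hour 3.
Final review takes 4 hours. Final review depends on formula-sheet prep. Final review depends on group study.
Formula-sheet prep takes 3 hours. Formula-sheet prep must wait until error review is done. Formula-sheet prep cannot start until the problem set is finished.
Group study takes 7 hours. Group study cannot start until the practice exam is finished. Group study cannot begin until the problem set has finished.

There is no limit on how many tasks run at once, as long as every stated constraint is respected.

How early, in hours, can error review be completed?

11

The problem set has no prerequisites, so it starts at hour 0 and finishes at hour 3.
Lecture review waits on its own release at hour 3, so it starts at hour 3 and finishes at 3 + 1 = hour 4.
The practice exam has to wait for lecture review (finishes hour 4); the problem set (finishes hour 3). The latest of these is hour 4, so the practice exam runs hour 4 to 4 + 4 = hour 8.
Error review cannot start until the practice exam (finishes hour 8, plus 2-hour gap → hour 10); the problem set (finishes hour 3). The controlling bound is hour 10, so error review finishes at 10 + 1 = hour 11.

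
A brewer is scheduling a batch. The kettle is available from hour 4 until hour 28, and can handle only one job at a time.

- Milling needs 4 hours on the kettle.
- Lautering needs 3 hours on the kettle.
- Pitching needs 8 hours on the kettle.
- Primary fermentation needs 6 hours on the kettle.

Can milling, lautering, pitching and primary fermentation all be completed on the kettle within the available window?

The kettle window is 28 − 4 = 24 hours.
Running back to back, the jobs need 4 + 3 + 8 + 6 = 21 hours on the kettle.
Since 21 ≤ 24, they fit within the window.

Yes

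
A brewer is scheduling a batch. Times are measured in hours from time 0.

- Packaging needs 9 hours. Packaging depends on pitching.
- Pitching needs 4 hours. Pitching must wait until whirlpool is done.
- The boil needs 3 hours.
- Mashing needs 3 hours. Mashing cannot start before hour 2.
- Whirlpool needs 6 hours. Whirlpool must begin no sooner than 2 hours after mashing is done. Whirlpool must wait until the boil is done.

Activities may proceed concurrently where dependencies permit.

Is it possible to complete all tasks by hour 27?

Nothing blocks the boil, so it runs from hour 0 to hour 3.
Mashing waits on its own release at hour 2, so it starts at hour 2 and finishes at 2 + 3 = hour 5.
Whirlpool has to wait for mashing (finishes hour 5, plus 2-hour gap → hour 7); the boil (finishes hour 3). The latest of these is hour 7, so whirlpool runs hour 7 to 7 + 6 = hour 13.
After whirlpool (finishes hour 13), pitching can start at hour 13 and finishes at hour 17.
Packaging waits on pitching (finishes hour 17), so it starts at hour 17 and finishes at 17 + 9 = hour 26.
Every task is finished by hour 26, which is no later than the deadline of 27, so the schedule is feasible.

Yes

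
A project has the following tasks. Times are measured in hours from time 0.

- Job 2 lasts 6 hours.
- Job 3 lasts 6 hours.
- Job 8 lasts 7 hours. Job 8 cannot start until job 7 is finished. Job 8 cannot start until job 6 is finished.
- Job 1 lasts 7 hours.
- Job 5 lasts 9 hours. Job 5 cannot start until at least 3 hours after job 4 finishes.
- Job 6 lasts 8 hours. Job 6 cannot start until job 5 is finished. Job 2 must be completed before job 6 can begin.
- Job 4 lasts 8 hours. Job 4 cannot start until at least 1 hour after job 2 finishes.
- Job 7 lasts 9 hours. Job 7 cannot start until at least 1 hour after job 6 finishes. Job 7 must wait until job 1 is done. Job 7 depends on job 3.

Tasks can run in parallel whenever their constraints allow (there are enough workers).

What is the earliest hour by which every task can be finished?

Job 3 can start immediately at hour 0; it finishes at hour 6.
Nothing blocks job 2, so it runs from hour 0 to hour 6.
After job 2 (finishes hour 6, plus 1-hour gap → hour 7), job 4 can start at hour 7 and finishes at hour 15.
After job 4 (finishes hour 15, plus 3-hour gap → hour 18), job 5 can start at hour 18 and finishes at hour 27.
Job 6 needs all of job 5 (finishes hour 27); job 2 (finishes hour 6). That puts its earliest start at hour 27; it finishes at 27 + 8 = hour 35.
Job 1 can start immediately at hour 0; it finishes at hour 7.
For job 7: job 6 (finishes hour 35, plus 1-hour gap → hour 36); job 1 (finishes hour 7); job 3 (finishes hour 6). Taking the maximum gives a start of hour 36, and it finishes at 36 + 9 = hour 45.
Job 8 cannot start until job 7 (finishes hour 45); job 6 (finishes hour 35). The controlling bound is hour 45, so job 8 finishes at 45 + 7 = hour 52.
All tasks are finished once the last one completes. Finish times: Job 1 at 7, Job 2 at 6, Job 3 at 6, Job 4 at 15, Job 5 at 27, Job 6 at 35, Job 7 at 45, Job 8 at 52. The latest is hour 52.

52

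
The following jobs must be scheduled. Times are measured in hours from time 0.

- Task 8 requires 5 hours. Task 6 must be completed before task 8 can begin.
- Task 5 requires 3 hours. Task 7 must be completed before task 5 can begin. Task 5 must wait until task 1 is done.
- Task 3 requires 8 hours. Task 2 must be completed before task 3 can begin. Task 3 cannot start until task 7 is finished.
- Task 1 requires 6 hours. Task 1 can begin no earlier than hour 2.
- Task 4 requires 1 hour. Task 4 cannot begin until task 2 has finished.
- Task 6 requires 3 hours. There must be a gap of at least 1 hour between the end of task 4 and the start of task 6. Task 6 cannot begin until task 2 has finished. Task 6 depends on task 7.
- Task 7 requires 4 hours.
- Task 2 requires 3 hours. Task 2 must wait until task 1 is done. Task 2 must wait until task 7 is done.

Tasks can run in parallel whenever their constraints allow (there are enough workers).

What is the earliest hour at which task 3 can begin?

11

Task 7 can start immediately at hour 0; it finishes at hour 4.
Task 1 waits on its own release at hour 2, so it starts at hour 2 and finishes at 2 + 6 = hour 8.
Task 2 has to wait for task 1 (finishes hour 8); task 7 (finishes hour 4). The latest of these is hour 8, so task 2 runs hour 8 to 8 + 3 = hour 11.
Task 3 waits on task 2 (finishes hour 11); task 7 (finishes hour 4). The latest of these is hour 11, which is the earliest task 3 can start.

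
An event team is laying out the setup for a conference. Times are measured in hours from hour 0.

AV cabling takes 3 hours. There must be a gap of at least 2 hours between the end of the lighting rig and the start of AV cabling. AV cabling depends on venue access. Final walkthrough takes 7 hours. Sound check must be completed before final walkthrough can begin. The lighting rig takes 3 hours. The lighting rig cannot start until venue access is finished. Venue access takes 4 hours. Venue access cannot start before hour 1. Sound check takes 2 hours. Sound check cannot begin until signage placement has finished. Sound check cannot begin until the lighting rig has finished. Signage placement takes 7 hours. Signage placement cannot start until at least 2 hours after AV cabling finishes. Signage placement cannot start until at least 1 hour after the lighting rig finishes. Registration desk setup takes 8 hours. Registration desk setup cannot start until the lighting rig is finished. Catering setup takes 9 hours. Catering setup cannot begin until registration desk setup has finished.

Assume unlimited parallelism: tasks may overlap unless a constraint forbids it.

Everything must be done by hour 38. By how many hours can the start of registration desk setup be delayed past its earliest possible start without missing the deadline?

Venue access cannot begin until its own release at hour 1. It runs from hour 1 to 1 + 4 = hour 5.
The lighting rig cannot begin until venue access (finishes hour 5). It runs from hour 5 to 5 + 3 = hour 8.
Registration desk setup waits on the lighting rig (finishes hour 8), so it starts at hour 8 and finishes at 8 + 8 = hour 16.

Working backward from the deadline:
Nothing follows catering setup; the deadline of hour 38 is its only limit. It must start by 38 − 9 = hour 29.
Registration desk setup has to be done before catering setup (must start by hour 29). That means finishing by hour 29, i.e. starting by 29 − 8 = hour 21.
So registration desk setup can start as early as hour 8 and as late as hour 21, giving 21 − 8 = 13 hours of slack.

13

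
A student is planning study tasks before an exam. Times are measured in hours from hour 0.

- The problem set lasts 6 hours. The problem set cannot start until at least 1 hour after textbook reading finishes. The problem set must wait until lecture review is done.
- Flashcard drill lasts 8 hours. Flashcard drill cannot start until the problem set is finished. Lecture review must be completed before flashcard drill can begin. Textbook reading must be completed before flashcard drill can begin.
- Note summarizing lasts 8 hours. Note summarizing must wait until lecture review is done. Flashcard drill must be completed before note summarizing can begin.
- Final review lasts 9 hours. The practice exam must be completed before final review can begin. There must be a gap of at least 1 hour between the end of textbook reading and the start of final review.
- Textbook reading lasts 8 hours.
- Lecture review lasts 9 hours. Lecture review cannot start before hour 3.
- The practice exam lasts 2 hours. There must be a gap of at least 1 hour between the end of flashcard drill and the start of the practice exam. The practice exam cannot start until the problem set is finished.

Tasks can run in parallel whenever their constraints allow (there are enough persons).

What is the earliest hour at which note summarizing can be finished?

After its own release at hour 3, lecture review can start at hour 3 and finishes at hour 12.
Textbook reading can start immediately at hour 0; it finishes at hour 8.
For the problem set: textbook reading (finishes hour 8, plus 1-hour gap → hour 9); lecture review (finishes hour 12). Taking the maximum gives a start of hour 12, and it finishes at 12 + 6 = hour 18.
Flashcard drill has to wait for the problem set (finishes hour 18); lecture review (finishes hour 12); textbook reading (finishes hour 8). The latest of these is hour 18, so flashcard drill runs hour 18 to 18 + 8 = hour 26.
Note summarizing has to wait for lecture review (finishes hour 12); flashcard drill (finishes hour 26). The latest of these is hour 26, so note summarizing runs hour 26 to 26 + 8 = hour 34.

34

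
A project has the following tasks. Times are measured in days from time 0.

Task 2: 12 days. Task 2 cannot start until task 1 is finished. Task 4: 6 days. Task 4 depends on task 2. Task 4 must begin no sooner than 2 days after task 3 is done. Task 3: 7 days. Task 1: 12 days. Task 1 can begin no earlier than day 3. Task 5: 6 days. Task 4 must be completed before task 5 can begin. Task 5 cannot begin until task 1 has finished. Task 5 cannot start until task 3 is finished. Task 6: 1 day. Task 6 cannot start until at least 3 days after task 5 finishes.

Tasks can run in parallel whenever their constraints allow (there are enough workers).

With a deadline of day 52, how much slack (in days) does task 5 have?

9

Nothing blocks task 3, so it runs from day 0 to day 7.
After its own release at day 3, task 1 can start at day 3 and finishes at day 15.
After task 1 (finishes day 15), task 2 can start at day 15 and finishes at day 27.
Task 4 needs all of task 2 (finishes day 27); task 3 (finishes day 7, plus 2-day gap → day 9). That puts its earliest start at day 27; it finishes at 27 + 6 = day 33.
Task 5 cannot start until task 4 (finishes day 33); task 1 (finishes day 15); task 3 (finishes day 7). The controlling bound is day 33, so task 5 finishes at 33 + 6 = day 39.

Working backward from the deadline:
Task 6 has no dependents, so it just needs to finish by day 52. Starting by 52 − 1 = day 51 achieves that.
Task 5 has to be done before task 6 (must start by day 51, minus 3-day gap → day 48). That means finishing by day 48, i.e. starting by 48 − 6 = day 42.
So task 5 can start as early as day 33 and as late as day 42, giving 42 − 33 = 9 days of slack.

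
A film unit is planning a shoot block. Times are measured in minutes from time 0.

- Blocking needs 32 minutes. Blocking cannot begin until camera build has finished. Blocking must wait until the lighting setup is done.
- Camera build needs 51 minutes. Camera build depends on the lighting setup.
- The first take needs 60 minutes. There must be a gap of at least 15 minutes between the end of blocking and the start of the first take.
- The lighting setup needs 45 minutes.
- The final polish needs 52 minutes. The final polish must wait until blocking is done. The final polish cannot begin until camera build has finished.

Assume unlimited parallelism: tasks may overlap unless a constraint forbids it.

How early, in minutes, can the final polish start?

128

Nothing blocks the lighting setup, so it runs from minute 0 to minute 45.
Camera build waits on the lighting setup (finishes minute 45), so it starts at minute 45 and finishes at 45 + 51 = minute 96.
Blocking needs all of camera build (finishes minute 96); the lighting setup (finishes minute 45). That puts its earliest start at minute 96; it finishes at 96 + 32 = minute 128.
The final polish waits on blocking (finishes minute 128); camera build (finishes minute 96). The latest of these is minute 128, which is the earliest the final polish can start.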